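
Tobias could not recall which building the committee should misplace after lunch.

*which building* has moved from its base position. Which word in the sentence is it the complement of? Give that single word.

Pre-movement form: The committee should misplace which building after lunch.
The filler 'which building' is interpreted as the direct object of 'misplace'. Fronting leaves a gap immediately after 'misplace':
Tobias could not recall which building the committee should misplace ___ after lunch.

misplace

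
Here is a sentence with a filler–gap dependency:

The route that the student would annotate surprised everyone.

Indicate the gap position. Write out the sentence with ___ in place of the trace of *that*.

'that' is the direct object of 'annotate'. The gap is right after 'annotate'.

The route that the student would annotate ___ surprised everyone.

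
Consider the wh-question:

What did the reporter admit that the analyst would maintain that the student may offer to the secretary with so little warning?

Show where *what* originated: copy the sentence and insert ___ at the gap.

Pre-movement form: The reporter did admit that the analyst would maintain that the student may offer what to the secretary with so little warning.
'what' functions as the direct object of 'offer'. The gap is right after 'offer'.

What did the reporter admit that the analyst would maintain that the student may offer ___ to the secretary with so little warning?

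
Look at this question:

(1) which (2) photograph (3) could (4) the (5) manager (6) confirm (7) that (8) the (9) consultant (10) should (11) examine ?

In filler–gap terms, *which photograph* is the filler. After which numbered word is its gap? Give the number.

Underlying clause: The manager could confirm that the consultant should examine which photograph.
'which photograph' functions as the direct object of 'examine'. It moves to the left edge, and the trace sits right after 'examine':
Which photograph could the manager confirm that the consultant should examine ___?
'examine' is word 11.

11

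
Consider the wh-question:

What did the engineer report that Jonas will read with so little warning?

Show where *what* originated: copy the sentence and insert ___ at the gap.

In situ: The engineer did report that Jonas will read what with so little warning.
'what' is the direct object of 'read'. The gap is right after 'read'.

What did the engineer report that Jonas will read ___ with so little warning?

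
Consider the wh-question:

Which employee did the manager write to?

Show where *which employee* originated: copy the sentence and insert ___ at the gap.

Which employee did the manager write to ___?

Underlying clause: The manager did write to which employee.
'which employee' functions as the object of the preposition 'to'. The gap is right after 'to'.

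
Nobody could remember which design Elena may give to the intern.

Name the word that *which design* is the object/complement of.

give

Underlying clause: Elena may give which design to the intern.
'which design' functions as the direct object of 'give'. It moves to the left edge, and the trace sits right after 'give':
Nobody could remember which design Elena may give ___ to the intern.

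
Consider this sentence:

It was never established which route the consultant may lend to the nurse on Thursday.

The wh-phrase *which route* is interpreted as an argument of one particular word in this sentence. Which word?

Before movement: The consultant may lend which route to the nurse on Thursday.
'which route' is the direct object of 'lend'. Fronting leaves a gap immediately after 'lend':
It was never established which route the consultant may lend ___ to the nurse on Thursday.

lend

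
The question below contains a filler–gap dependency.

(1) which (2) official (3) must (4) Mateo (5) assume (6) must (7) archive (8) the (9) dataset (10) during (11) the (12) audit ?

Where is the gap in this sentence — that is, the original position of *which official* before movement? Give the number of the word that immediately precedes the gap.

5

Pre-movement form: Mateo must assume which official must archive the dataset during the audit.
'which official' is the subject of the clause embedded under 'assume'. Fronting leaves a gap immediately after 'assume':
Which official must Mateo assume ___ must archive the dataset during the audit?
'assume' is word 5.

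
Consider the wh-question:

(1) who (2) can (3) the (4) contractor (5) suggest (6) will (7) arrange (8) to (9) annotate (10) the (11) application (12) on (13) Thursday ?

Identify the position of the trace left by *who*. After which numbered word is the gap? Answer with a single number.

5

Before movement: The contractor can suggest who will arrange to annotate the application on Thursday.
The filler 'who' is interpreted as the subject of the clause embedded under 'suggest'. Wh-movement fronts it, leaving a gap right after 'suggest':
Who can the contractor suggest ___ will arrange to annotate the application on Thursday?
'suggest' is word 5.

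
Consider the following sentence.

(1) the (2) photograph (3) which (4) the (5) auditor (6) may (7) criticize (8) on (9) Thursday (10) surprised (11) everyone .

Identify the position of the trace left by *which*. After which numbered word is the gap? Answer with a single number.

'which' functions as the direct object of 'criticize'. Fronting leaves a gap immediately after 'criticize':
The photograph which the auditor may criticize ___ on Thursday surprised everyone.
'criticize' is word 7.

7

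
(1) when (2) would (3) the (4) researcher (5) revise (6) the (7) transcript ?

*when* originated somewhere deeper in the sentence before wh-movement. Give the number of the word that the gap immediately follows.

Before movement: The researcher would revise the transcript when.
The filler 'when' is interpreted as the temporal adjunct. Wh-movement fronts it, leaving a gap right after 'transcript':
When would the researcher revise the transcript ___?
'transcript' is word 7.

7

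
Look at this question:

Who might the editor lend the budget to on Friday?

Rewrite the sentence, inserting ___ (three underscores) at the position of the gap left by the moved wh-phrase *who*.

Pre-movement form: The editor might lend the budget to who on Friday.
'who' is the object of the preposition 'to' (recipient of 'lend'). The gap is right after 'to'.

Who might the editor lend the budget to ___ on Friday?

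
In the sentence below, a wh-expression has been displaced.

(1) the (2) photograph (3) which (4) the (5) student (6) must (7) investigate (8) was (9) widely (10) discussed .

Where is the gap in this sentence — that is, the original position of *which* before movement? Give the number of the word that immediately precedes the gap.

7

'which' functions as the direct object of 'investigate'. Wh-movement fronts it, leaving a gap right after 'investigate':
The photograph which the student must investigate ___ was widely discussed.
'investigate' is word 7.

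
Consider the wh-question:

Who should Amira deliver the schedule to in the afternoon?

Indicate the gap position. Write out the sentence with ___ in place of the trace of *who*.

Who should Amira deliver the schedule to ___ in the afternoon?

Underlying clause: Amira should deliver the schedule to who in the afternoon.
The filler 'who' is interpreted as the object of the preposition 'to' (recipient of 'deliver'). The gap is right after 'to'.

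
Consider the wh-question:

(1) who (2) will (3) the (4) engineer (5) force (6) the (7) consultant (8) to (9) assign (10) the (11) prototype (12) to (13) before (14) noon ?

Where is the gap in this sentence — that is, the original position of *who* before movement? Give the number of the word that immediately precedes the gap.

Pre-movement form: The engineer will force the consultant to assign the prototype to who before noon.
'who' functions as the object of the preposition 'to' (recipient of 'assign'). It moves to the left edge, and the trace sits right after 'to':
Who will the engineer force the consultant to assign the prototype to ___ before noon?
'to' is word 12.

12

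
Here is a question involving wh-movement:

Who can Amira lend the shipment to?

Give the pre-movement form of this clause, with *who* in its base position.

Amira can lend the shipment to who.

The filler 'who' is interpreted as the object of the preposition 'to' (recipient of 'lend'). Wh-movement fronts it, leaving a gap right after 'to':
Who can Amira lend the shipment to ___?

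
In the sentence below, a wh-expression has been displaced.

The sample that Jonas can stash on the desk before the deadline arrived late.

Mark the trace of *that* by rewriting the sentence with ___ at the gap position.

The sample that Jonas can stash ___ on the desk before the deadline arrived late.

'that' functions as the direct object of 'stash'. The gap is right after 'stash'.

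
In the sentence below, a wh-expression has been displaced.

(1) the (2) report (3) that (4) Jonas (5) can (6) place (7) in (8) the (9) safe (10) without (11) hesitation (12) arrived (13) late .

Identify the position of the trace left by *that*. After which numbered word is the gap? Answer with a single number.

6

'that' is the direct object of 'place'. It moves to the left edge, and the trace sits right after 'place':
The report that Jonas can place ___ in the safe without hesitation arrived late.
'place' is word 6.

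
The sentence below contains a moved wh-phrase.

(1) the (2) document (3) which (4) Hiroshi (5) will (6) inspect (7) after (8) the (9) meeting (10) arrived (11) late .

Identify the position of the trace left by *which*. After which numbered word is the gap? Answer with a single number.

'which' functions as the direct object of 'inspect'. Wh-movement fronts it, leaving a gap right after 'inspect':
The document which Hiroshi will inspect ___ after the meeting arrived late.
'inspect' is word 6.

6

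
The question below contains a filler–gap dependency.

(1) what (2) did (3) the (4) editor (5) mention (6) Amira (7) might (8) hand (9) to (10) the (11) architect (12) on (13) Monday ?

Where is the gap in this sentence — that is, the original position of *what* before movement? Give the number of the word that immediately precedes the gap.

Before movement: The editor did mention Amira might hand what to the architect on Monday.
'what' functions as the direct object of 'hand'. It moves to the left edge, and the trace sits right after 'hand':
What did the editor mention Amira might hand ___ to the architect on Monday?
'hand' is word 8.

8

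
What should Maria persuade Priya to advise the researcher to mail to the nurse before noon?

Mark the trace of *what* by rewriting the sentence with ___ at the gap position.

What should Maria persuade Priya to advise the researcher to mail ___ to the nurse before noon?

Underlying clause: Maria should persuade Priya to advise the researcher to mail what to the nurse before noon.
The filler 'what' is interpreted as the direct object of 'mail'. The gap is right after 'mail'.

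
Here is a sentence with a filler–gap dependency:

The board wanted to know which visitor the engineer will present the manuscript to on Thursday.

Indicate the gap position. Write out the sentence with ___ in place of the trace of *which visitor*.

Before movement: The engineer will present the manuscript to which visitor on Thursday.
'which visitor' is the object of the preposition 'to' (recipient of 'present'). The gap is right after 'to'.

The board wanted to know which visitor the engineer will present the manuscript to ___ on Thursday.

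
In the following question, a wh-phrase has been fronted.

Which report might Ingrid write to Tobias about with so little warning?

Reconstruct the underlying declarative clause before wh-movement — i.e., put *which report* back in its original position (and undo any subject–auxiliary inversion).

Ingrid might write to Tobias about which report with so little warning.

'which report' functions as the object of the preposition 'about'. It moves to the left edge, and the trace sits right after 'about':
Which report might Ingrid write to Tobias about ___ with so little warning?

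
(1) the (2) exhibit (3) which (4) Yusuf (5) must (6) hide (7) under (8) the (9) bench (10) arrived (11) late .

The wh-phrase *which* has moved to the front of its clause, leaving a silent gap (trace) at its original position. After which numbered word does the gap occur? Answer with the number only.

6

'which' functions as the direct object of 'hide'. It moves to the left edge, and the trace sits right after 'hide':
The exhibit which Yusuf must hide ___ under the bench arrived late.
'hide' is word 6.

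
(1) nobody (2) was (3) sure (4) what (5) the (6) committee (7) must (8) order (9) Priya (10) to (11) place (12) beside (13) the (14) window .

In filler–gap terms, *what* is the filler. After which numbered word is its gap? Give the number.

11

Pre-movement form: The committee must order Priya to place what beside the window.
The filler 'what' is interpreted as the direct object of 'place'. Wh-movement fronts it, leaving a gap right after 'place':
Nobody was sure what the committee must order Priya to place ___ beside the window.
'place' is word 11.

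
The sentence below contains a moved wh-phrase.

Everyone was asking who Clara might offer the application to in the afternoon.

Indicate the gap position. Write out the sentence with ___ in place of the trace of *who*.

Before movement: Clara might offer the application to who in the afternoon.
'who' functions as the object of the preposition 'to' (recipient of 'offer'). The gap is right after 'to'.

Everyone was asking who Clara might offer the application to ___ in the afternoon.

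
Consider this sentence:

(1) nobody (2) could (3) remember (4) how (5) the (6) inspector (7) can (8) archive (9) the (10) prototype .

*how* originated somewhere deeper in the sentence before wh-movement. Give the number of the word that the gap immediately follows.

10

Before movement: The inspector can archive the prototype how.
'how' is the manner adjunct. Fronting leaves a gap immediately after 'prototype':
Nobody could remember how the inspector can archive the prototype ___.
'prototype' is word 10.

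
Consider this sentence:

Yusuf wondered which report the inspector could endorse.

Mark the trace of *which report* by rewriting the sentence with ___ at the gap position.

Yusuf wondered which report the inspector could endorse ___.

Underlying clause: The inspector could endorse which report.
'which report' functions as the direct object of 'endorse'. The gap is right after 'endorse'.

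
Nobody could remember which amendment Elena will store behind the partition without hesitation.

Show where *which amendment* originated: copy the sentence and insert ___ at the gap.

Before movement: Elena will store which amendment behind the partition without hesitation.
'which amendment' is the direct object of 'store'. The gap is right after 'store'.

Nobody could remember which amendment Elena will store ___ behind the partition without hesitation.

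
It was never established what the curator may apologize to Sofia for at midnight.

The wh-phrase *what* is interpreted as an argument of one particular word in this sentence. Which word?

Underlying clause: The curator may apologize to Sofia for what at midnight.
'what' is the object of the preposition 'for'. Wh-movement fronts it, leaving a gap right after 'for':
It was never established what the curator may apologize to Sofia for ___ at midnight.

for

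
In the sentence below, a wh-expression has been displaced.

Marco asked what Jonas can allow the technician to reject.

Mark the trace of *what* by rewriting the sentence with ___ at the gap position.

In situ: Jonas can allow the technician to reject what.
The filler 'what' is interpreted as the direct object of 'reject'. The gap is right after 'reject'.

Marco asked what Jonas can allow the technician to reject ___.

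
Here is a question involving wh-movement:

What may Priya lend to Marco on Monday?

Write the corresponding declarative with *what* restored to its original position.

Priya may lend what to Marco on Monday.

The filler 'what' is interpreted as the direct object of 'lend'. It moves to the left edge, and the trace sits right after 'lend':
What may Priya lend ___ to Marco on Monday?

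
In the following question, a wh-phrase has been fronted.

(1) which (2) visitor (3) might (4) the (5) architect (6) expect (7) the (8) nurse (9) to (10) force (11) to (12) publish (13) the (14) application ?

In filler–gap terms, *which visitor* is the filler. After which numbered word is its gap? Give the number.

Underlying clause: The architect might expect the nurse to force which visitor to publish the application.
'which visitor' functions as the direct object of 'force'. Fronting leaves a gap immediately after 'force':
Which visitor might the architect expect the nurse to force ___ to publish the application?
'force' is word 10.

10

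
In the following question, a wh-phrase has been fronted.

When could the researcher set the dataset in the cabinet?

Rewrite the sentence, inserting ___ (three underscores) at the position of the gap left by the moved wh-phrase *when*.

Pre-movement form: The researcher could set the dataset in the cabinet when.
The filler 'when' is interpreted as the temporal adjunct. The gap is right after 'cabinet'.

When could the researcher set the dataset in the cabinet ___?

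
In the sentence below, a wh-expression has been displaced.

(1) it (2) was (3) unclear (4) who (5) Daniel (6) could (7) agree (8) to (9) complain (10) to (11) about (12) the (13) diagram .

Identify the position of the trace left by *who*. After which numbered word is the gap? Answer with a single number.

In situ: Daniel could agree to complain to who about the diagram.
The filler 'who' is interpreted as the object of the preposition 'to'. Wh-movement fronts it, leaving a gap right after 'to':
It was unclear who Daniel could agree to complain to ___ about the diagram.
'to' is word 10.

10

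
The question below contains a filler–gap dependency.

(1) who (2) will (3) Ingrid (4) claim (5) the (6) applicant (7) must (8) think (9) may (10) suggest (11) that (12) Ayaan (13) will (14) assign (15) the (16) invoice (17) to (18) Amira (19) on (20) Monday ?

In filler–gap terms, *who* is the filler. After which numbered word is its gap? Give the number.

8

In situ: Ingrid will claim the applicant must think who may suggest that Ayaan will assign the invoice to Amira on Monday.
'who' is the subject of the clause embedded under 'think'. Fronting leaves a gap immediately after 'think':
Who will Ingrid claim the applicant must think ___ may suggest that Ayaan will assign the invoice to Amira on Monday?
'think' is word 8.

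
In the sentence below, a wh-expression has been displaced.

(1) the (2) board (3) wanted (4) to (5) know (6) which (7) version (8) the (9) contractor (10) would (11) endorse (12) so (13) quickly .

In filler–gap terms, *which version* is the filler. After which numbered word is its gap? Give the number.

11

In situ: The contractor would endorse which version so quickly.
'which version' functions as the direct object of 'endorse'. It moves to the left edge, and the trace sits right after 'endorse':
The board wanted to know which version the contractor would endorse ___ so quickly.
'endorse' is word 11.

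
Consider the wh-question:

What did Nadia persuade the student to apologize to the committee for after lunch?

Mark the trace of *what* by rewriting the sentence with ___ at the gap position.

What did Nadia persuade the student to apologize to the committee for ___ after lunch?

Before movement: Nadia did persuade the student to apologize to the committee for what after lunch.
The filler 'what' is interpreted as the object of the preposition 'for'. The gap is right after 'for'.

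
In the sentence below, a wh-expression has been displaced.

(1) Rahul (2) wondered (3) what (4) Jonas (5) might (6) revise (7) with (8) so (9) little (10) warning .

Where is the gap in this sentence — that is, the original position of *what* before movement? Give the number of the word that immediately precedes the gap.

6

Pre-movement form: Jonas might revise what with so little warning.
'what' functions as the direct object of 'revise'. Fronting leaves a gap immediately after 'revise':
Rahul wondered what Jonas might revise ___ with so little warning.
'revise' is word 6.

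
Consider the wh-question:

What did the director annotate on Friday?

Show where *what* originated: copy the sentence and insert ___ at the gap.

What did the director annotate ___ on Friday?

Pre-movement form: The director did annotate what on Friday.
'what' functions as the direct object of 'annotate'. The gap is right after 'annotate'.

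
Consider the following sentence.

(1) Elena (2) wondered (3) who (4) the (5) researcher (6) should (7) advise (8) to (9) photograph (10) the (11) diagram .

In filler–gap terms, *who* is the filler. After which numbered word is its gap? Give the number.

Before movement: The researcher should advise who to photograph the diagram.
'who' functions as the direct object of 'advise'. It moves to the left edge, and the trace sits right after 'advise':
Elena wondered who the researcher should advise ___ to photograph the diagram.
'advise' is word 7.

7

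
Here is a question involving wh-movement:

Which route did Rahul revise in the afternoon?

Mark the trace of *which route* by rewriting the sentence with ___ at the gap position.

Which route did Rahul revise ___ in the afternoon?

Underlying clause: Rahul did revise which route in the afternoon.
'which route' functions as the direct object of 'revise'. The gap is right after 'revise'.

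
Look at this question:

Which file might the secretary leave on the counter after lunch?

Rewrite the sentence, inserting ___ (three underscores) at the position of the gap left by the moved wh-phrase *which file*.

Underlying clause: The secretary might leave which file on the counter after lunch.
'which file' functions as the direct object of 'leave'. The gap is right after 'leave'.

Which file might the secretary leave ___ on the counter after lunch?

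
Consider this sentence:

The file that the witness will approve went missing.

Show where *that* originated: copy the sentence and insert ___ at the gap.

The file that the witness will approve ___ went missing.

'that' is the direct object of 'approve'. The gap is right after 'approve'.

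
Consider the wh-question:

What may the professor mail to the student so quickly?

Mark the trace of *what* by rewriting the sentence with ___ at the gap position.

What may the professor mail ___ to the student so quickly?

Before movement: The professor may mail what to the student so quickly.
'what' functions as the direct object of 'mail'. The gap is right after 'mail'.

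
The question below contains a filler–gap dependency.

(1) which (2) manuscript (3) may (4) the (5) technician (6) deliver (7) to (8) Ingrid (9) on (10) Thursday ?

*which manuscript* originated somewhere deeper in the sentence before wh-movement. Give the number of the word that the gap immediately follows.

Before movement: The technician may deliver which manuscript to Ingrid on Thursday.
'which manuscript' is the direct object of 'deliver'. It moves to the left edge, and the trace sits right after 'deliver':
Which manuscript may the technician deliver ___ to Ingrid on Thursday?
'deliver' is word 6.

6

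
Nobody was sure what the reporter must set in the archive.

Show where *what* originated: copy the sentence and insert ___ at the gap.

Before movement: The reporter must set what in the archive.
'what' functions as the direct object of 'set'. The gap is right after 'set'.

Nobody was sure what the reporter must set ___ in the archive.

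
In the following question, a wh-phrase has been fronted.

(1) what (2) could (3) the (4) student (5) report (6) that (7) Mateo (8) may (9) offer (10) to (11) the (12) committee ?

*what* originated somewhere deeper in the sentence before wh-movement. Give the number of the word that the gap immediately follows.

9

Pre-movement form: The student could report that Mateo may offer what to the committee.
'what' is the direct object of 'offer'. It moves to the left edge, and the trace sits right after 'offer':
What could the student report that Mateo may offer ___ to the committee?
'offer' is word 9.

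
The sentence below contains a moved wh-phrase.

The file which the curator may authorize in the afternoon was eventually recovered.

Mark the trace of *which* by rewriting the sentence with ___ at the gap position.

'which' functions as the direct object of 'authorize'. The gap is right after 'authorize'.

The file which the curator may authorize ___ in the afternoon was eventually recovered.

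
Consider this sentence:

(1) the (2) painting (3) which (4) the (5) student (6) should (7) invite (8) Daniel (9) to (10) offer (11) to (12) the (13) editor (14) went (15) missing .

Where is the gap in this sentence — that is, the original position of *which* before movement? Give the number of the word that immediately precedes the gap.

The filler 'which' is interpreted as the direct object of 'offer'. It moves to the left edge, and the trace sits right after 'offer':
The painting which the student should invite Daniel to offer ___ to the editor went missing.
'offer' is word 10.

10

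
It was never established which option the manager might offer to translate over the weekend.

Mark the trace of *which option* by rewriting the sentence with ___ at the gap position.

It was never established which option the manager might offer to translate ___ over the weekend.

Underlying clause: The manager might offer to translate which option over the weekend.
'which option' functions as the direct object of 'translate'. The gap is right after 'translate'.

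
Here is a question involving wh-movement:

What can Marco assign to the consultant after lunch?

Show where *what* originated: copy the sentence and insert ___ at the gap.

Underlying clause: Marco can assign what to the consultant after lunch.
'what' is the direct object of 'assign'. The gap is right after 'assign'.

What can Marco assign ___ to the consultant after lunch?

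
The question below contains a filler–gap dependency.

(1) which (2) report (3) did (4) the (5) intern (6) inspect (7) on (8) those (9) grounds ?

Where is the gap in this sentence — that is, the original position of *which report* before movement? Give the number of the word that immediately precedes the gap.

Underlying clause: The intern did inspect which report on those grounds.
'which report' is the direct object of 'inspect'. Wh-movement fronts it, leaving a gap right after 'inspect':
Which report did the intern inspect ___ on those grounds?
'inspect' is word 6.

6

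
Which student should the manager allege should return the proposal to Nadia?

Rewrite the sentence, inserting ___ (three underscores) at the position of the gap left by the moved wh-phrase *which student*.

Underlying clause: The manager should allege which student should return the proposal to Nadia.
The filler 'which student' is interpreted as the subject of the clause embedded under 'allege'. The gap is right after 'allege'.

Which student should the manager allege ___ should return the proposal to Nadia?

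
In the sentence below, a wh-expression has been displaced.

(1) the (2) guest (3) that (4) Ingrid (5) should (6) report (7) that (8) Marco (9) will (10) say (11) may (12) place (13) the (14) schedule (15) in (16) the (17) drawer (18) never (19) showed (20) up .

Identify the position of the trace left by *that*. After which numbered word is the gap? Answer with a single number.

The filler 'that' is interpreted as the subject of the clause embedded under 'say'. It moves to the left edge, and the trace sits right after 'say':
The guest that Ingrid should report that Marco will say ___ may place the schedule in the drawer never showed up.
'say' is word 10.

10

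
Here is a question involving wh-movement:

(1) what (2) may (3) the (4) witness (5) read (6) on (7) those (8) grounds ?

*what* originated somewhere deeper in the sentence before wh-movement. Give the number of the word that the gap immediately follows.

Before movement: The witness may read what on those grounds.
'what' is the direct object of 'read'. Fronting leaves a gap immediately after 'read':
What may the witness read ___ on those grounds?
'read' is word 5.

5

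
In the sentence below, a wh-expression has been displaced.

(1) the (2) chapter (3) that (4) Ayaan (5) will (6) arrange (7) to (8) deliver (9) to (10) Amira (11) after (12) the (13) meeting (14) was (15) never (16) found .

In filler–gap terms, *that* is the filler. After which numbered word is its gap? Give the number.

8

'that' functions as the direct object of 'deliver'. It moves to the left edge, and the trace sits right after 'deliver':
The chapter that Ayaan will arrange to deliver ___ to Amira after the meeting was never found.
'deliver' is word 8.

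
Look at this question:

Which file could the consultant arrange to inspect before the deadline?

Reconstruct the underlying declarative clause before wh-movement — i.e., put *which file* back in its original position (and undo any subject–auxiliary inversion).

'which file' functions as the direct object of 'inspect'. It moves to the left edge, and the trace sits right after 'inspect':
Which file could the consultant arrange to inspect ___ before the deadline?

The consultant could arrange to inspect which file before the deadline.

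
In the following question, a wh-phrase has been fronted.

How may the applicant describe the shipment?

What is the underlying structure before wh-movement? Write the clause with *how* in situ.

The applicant may describe the shipment how.

'how' functions as the manner adjunct. Fronting leaves a gap immediately after 'shipment':
How may the applicant describe the shipment ___?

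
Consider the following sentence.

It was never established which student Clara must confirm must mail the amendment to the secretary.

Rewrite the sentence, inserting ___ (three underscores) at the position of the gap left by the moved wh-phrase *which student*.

It was never established which student Clara must confirm ___ must mail the amendment to the secretary.

Underlying clause: Clara must confirm which student must mail the amendment to the secretary.
'which student' is the subject of the clause embedded under 'confirm'. The gap is right after 'confirm'.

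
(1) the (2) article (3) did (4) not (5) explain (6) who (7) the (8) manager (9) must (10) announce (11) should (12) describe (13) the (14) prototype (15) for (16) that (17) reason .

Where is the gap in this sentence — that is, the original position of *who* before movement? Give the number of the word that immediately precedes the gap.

Underlying clause: The manager must announce who should describe the prototype for that reason.
'who' functions as the subject of the clause embedded under 'announce'. Fronting leaves a gap immediately after 'announce':
The article did not explain who the manager must announce ___ should describe the prototype for that reason.
'announce' is word 10.

10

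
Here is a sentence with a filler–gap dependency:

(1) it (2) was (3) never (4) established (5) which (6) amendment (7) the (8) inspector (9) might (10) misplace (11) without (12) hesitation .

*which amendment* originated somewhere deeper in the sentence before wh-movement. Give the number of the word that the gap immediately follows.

Before movement: The inspector might misplace which amendment without hesitation.
The filler 'which amendment' is interpreted as the direct object of 'misplace'. Wh-movement fronts it, leaving a gap right after 'misplace':
It was never established which amendment the inspector might misplace ___ without hesitation.
'misplace' is word 10.

10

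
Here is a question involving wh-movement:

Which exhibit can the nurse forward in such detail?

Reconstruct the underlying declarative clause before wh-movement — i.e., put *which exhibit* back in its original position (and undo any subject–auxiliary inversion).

The filler 'which exhibit' is interpreted as the direct object of 'forward'. Wh-movement fronts it, leaving a gap right after 'forward':
Which exhibit can the nurse forward ___ in such detail?

The nurse can forward which exhibit in such detail.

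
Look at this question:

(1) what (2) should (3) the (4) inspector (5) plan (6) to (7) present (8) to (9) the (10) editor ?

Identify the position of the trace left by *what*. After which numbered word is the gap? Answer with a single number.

7

Before movement: The inspector should plan to present what to the editor.
'what' is the direct object of 'present'. Wh-movement fronts it, leaving a gap right after 'present':
What should the inspector plan to present ___ to the editor?
'present' is word 7.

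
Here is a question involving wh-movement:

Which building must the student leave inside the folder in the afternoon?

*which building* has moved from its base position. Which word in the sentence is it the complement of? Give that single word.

leave

Before movement: The student must leave which building inside the folder in the afternoon.
'which building' functions as the direct object of 'leave'. Fronting leaves a gap immediately after 'leave':
Which building must the student leave ___ inside the folder in the afternoon?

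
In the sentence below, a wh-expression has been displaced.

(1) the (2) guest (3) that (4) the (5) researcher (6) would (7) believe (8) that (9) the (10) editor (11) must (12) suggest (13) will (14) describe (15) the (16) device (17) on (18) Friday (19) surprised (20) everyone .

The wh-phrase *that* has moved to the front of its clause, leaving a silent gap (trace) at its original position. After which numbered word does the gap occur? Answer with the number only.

12

The filler 'that' is interpreted as the subject of the clause embedded under 'suggest'. Fronting leaves a gap immediately after 'suggest':
The guest that the researcher would believe that the editor must suggest ___ will describe the device on Friday surprised everyone.
'suggest' is word 12.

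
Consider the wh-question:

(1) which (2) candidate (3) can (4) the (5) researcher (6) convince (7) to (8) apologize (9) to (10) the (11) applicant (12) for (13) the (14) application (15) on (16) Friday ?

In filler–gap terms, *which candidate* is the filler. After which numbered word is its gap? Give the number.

6

Before movement: The researcher can convince which candidate to apologize to the applicant for the application on Friday.
The filler 'which candidate' is interpreted as the direct object of 'convince'. Fronting leaves a gap immediately after 'convince':
Which candidate can the researcher convince ___ to apologize to the applicant for the application on Friday?
'convince' is word 6.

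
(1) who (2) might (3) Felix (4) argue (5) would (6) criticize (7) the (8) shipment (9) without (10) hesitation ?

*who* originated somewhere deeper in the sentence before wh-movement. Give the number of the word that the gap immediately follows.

In situ: Felix might argue who would criticize the shipment without hesitation.
'who' is the subject of the clause embedded under 'argue'. Fronting leaves a gap immediately after 'argue':
Who might Felix argue ___ would criticize the shipment without hesitation?
'argue' is word 4.

4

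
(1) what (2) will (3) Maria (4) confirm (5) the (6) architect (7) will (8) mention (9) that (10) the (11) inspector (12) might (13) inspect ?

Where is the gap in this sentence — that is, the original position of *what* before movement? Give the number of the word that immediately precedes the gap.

13

Underlying clause: Maria will confirm the architect will mention that the inspector might inspect what.
'what' is the direct object of 'inspect'. Fronting leaves a gap immediately after 'inspect':
What will Maria confirm the architect will mention that the inspector might inspect ___?
'inspect' is word 13.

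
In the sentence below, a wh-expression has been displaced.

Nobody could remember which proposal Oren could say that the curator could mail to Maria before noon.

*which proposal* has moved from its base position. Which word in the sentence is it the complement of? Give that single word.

mail

In situ: Oren could say that the curator could mail which proposal to Maria before noon.
'which proposal' is the direct object of 'mail'. It moves to the left edge, and the trace sits right after 'mail':
Nobody could remember which proposal Oren could say that the curator could mail ___ to Maria before noon.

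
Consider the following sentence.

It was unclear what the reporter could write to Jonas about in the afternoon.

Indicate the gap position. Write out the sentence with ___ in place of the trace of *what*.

It was unclear what the reporter could write to Jonas about ___ in the afternoon.

Underlying clause: The reporter could write to Jonas about what in the afternoon.
The filler 'what' is interpreted as the object of the preposition 'about'. The gap is right after 'about'.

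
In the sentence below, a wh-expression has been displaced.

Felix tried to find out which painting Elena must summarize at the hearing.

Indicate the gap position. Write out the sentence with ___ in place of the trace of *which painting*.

Felix tried to find out which painting Elena must summarize ___ at the hearing.

Before movement: Elena must summarize which painting at the hearing.
The filler 'which painting' is interpreted as the direct object of 'summarize'. The gap is right after 'summarize'.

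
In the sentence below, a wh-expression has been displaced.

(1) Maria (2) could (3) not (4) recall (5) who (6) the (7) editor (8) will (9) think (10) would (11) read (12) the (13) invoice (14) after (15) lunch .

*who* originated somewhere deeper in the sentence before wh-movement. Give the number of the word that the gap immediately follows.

9

In situ: The editor will think who would read the invoice after lunch.
'who' is the subject of the clause embedded under 'think'. It moves to the left edge, and the trace sits right after 'think':
Maria could not recall who the editor will think ___ would read the invoice after lunch.
'think' is word 9.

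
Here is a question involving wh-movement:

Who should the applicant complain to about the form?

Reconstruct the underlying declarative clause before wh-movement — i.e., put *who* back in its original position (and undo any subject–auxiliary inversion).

The applicant should complain to who about the form.

'who' functions as the object of the preposition 'to'. It moves to the left edge, and the trace sits right after 'to':
Who should the applicant complain to ___ about the form?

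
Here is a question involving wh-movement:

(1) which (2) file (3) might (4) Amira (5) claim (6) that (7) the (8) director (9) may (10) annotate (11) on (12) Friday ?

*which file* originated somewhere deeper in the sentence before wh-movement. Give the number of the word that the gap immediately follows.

Before movement: Amira might claim that the director may annotate which file on Friday.
'which file' is the direct object of 'annotate'. It moves to the left edge, and the trace sits right after 'annotate':
Which file might Amira claim that the director may annotate ___ on Friday?
'annotate' is word 10.

10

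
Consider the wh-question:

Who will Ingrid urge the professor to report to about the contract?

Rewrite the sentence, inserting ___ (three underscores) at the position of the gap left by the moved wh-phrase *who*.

Who will Ingrid urge the professor to report to ___ about the contract?

Pre-movement form: Ingrid will urge the professor to report to who about the contract.
'who' is the object of the preposition 'to'. The gap is right after 'to'.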